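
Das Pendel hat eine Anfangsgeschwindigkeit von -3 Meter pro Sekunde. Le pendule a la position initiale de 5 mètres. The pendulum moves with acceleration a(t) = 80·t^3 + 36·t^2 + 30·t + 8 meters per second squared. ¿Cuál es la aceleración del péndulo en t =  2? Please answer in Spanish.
De la ecuación de la aceleración a(t) = 80·t^3 + 36·t^2 + 30·t + 8, sustituimos t = 2 para obtener a = 852.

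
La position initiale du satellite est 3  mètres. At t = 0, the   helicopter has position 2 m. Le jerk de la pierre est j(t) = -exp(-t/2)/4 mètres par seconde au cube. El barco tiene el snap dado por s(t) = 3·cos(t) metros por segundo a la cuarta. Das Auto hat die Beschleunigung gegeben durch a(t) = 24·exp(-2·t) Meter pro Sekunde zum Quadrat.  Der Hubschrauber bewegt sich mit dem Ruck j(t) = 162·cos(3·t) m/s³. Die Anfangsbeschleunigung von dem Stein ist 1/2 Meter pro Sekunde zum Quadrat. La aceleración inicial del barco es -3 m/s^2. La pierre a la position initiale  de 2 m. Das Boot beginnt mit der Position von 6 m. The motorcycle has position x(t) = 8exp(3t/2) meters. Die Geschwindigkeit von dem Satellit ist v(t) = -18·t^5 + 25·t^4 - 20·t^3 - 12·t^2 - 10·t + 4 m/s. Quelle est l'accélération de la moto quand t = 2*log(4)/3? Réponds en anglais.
To solve this, we need to take 2 derivatives of our position equation x(t) = 8·exp(3·t/2). Differentiating position, we get velocity: v(t) = 12·exp(3·t/2). The derivative of velocity gives acceleration: a(t) = 18·exp(3·t/2). We have acceleration a(t) = 18·exp(3·t/2). Substituting t = 2*log(4)/3: a(2*log(4)/3) = 72.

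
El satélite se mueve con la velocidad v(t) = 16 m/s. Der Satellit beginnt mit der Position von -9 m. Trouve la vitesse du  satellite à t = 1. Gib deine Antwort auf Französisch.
En utilisant v(t) = 16 et en substituant t = 1, nous trouvons v = 16.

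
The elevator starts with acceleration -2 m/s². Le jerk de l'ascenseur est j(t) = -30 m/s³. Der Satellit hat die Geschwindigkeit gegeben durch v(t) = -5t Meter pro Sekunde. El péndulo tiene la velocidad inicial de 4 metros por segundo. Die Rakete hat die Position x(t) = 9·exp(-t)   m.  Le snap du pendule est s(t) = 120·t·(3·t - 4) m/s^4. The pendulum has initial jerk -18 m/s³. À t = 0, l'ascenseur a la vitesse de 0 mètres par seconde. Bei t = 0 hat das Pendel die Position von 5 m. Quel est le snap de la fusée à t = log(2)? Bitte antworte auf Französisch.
Nous devons dériver notre équation de la position x(t) = 9·exp(-t) 4 fois. La dérivée de la position donne la vitesse: v(t) = -9·exp(-t). La dérivée de la vitesse donne l'accélération: a(t) = 9·exp(-t). La dérivée de l'accélération donne le jerk: j(t) = -9·exp(-t). La dérivée du jerk donne le snap: s(t) = 9·exp(-t). En utilisant s(t) = 9·exp(-t) et en substituant t = log(2), nous trouvons s = 9/2.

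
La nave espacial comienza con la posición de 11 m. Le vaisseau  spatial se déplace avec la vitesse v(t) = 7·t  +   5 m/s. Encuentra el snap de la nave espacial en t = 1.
Para resolver esto, necesitamos tomar 3 derivadas de nuestra ecuación de la velocidad v(t) = 7·t + 5. Tomando d/dt de v(t), encontramos a(t) = 7. Tomando d/dt de a(t), encontramos j(t) = 0. Derivando la sacudida, obtenemos el snap: s(t) = 0. Tenemos el snap s(t) = 0. Sustituyendo t = 1: s(1) = 0.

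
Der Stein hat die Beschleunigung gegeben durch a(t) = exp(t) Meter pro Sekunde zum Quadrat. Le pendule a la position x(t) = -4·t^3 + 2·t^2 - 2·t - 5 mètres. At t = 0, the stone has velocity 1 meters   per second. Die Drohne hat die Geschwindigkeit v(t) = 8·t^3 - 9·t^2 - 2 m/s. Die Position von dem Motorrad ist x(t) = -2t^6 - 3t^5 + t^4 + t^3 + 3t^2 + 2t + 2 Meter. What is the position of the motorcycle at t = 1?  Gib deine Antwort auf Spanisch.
De la ecuación de la posición x(t) = -2·t^6 - 3·t^5 + t^4 + t^3 + 3·t^2 + 2·t + 2, sustituimos t = 1 para obtener x = 4.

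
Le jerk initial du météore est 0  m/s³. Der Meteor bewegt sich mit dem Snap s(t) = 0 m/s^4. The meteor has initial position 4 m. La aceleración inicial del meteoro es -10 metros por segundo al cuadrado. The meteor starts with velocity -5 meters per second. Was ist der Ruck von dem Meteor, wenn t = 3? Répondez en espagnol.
Partiendo del snap s(t) = 0, tomamos 1 integral. Tomando ∫s(t)dt y aplicando j(0) = 0, encontramos j(t) = 0. Tenemos la sacudida j(t) = 0. Sustituyendo t = 3: j(3) = 0.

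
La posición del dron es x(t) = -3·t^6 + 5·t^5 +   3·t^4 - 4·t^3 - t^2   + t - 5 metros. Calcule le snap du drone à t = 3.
Pour résoudre ceci, nous devons prendre 4 dérivées de notre équation de la position x(t) = -3·t^6 + 5·t^5 + 3·t^4 - 4·t^3 - t^2 + t - 5. La dérivée de la position donne la vitesse: v(t) = -18·t^5 + 25·t^4 + 12·t^3 - 12·t^2 - 2·t + 1. En dérivant la vitesse, nous obtenons l'accélération: a(t) = -90·t^4 + 100·t^3 + 36·t^2 - 24·t - 2. En dérivant l'accélération, nous obtenons le jerk: j(t) = -360·t^3 + 300·t^2 + 72·t - 24. En prenant d/dt de j(t), nous trouvons s(t) = -1080·t^2 + 600·t + 72. De l'équation du snap s(t) = -1080·t^2 + 600·t + 72, nous substituons t = 3 pour obtenir s = -7848.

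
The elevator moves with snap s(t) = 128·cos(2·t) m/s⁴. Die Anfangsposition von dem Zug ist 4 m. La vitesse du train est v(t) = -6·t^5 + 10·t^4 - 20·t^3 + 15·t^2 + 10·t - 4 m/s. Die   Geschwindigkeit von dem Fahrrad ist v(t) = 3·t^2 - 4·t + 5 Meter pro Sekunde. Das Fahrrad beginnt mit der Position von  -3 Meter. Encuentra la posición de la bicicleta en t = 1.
Partiendo de la velocidad v(t) = 3·t^2 - 4·t + 5, tomamos 1 antiderivada. Integrando la velocidad y usando la condición inicial x(0) = -3, obtenemos x(t) = t^3 - 2·t^2 + 5·t - 3. Tenemos la posición x(t) = t^3 - 2·t^2 + 5·t - 3. Sustituyendo t = 1: x(1) = 1.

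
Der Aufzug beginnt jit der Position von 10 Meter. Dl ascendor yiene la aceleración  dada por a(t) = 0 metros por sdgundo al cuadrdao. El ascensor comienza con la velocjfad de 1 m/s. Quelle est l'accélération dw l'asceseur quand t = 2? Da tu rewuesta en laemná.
Mit a(t) = 0 und Einsetzen von t = 2, finden wir a = 0.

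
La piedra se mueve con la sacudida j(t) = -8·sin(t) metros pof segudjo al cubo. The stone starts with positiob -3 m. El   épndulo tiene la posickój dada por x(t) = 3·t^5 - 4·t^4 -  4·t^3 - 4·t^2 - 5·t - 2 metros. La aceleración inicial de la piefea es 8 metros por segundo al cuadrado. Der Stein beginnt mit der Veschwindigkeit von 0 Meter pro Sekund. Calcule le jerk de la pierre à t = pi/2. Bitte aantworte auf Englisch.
Using j(t) = -8·sin(t) and substituting t = pi/2, we find j = -8.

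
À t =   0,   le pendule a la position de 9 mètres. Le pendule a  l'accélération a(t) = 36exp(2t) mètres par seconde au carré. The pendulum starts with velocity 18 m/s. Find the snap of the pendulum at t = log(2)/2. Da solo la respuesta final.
At t = log(2)/2, s = 288.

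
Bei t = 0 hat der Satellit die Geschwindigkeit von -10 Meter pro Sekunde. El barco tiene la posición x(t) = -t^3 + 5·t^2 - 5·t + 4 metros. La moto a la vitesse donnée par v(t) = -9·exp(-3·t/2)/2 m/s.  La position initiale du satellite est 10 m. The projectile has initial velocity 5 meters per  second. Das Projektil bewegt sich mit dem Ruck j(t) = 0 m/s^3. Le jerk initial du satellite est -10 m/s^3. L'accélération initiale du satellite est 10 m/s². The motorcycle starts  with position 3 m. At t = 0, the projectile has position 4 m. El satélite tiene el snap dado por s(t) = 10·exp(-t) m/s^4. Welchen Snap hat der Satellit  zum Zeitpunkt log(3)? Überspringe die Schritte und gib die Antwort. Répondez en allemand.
s(log(3)) = 10/3.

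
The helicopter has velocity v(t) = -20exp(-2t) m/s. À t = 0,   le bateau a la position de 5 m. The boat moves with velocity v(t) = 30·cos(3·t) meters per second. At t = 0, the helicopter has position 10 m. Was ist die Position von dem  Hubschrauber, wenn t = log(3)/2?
Wir müssen die Stammfunktion unserer Gleichung für die Geschwindigkeit v(t) = -20·exp(-2·t) 1-mal finden. Das Integral von der Geschwindigkeit, mit x(0) = 10, ergibt die Position: x(t) = 10·exp(-2·t). Aus der Gleichung für die Position x(t) = 10·exp(-2·t), setzen wir t = log(3)/2 ein und erhalten x = 10/3.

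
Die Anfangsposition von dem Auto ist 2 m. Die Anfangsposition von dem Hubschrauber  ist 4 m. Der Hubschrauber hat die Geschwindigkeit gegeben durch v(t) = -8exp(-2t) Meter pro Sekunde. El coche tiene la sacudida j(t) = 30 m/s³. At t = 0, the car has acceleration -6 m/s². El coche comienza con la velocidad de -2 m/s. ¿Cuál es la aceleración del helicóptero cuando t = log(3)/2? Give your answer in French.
Pour résoudre ceci, nous devons prendre 1 dérivée de notre équation de la vitesse v(t) = -8·exp(-2·t). La dérivée de la vitesse donne l'accélération: a(t) = 16·exp(-2·t). Nous avons l'accélération a(t) = 16·exp(-2·t). En substituant t = log(3)/2: a(log(3)/2) = 16/3.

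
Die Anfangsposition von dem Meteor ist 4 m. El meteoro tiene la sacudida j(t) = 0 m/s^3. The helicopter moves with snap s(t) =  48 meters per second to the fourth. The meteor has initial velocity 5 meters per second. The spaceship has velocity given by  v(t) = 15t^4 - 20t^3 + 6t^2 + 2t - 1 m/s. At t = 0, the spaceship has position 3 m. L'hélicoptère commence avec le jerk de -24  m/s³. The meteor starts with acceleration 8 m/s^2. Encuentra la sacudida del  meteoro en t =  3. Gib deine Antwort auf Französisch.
De l'équation du jerk j(t) = 0, nous substituons t = 3 pour obtenir j = 0.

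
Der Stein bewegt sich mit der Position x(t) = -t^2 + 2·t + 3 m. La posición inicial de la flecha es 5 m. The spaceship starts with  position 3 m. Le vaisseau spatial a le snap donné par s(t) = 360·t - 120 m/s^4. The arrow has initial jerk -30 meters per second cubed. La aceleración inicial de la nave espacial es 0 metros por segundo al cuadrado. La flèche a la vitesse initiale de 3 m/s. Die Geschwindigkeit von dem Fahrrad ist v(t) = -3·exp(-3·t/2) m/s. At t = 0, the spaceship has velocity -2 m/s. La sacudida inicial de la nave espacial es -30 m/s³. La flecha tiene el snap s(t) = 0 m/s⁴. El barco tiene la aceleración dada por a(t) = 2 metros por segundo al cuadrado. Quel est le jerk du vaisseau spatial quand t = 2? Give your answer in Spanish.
Necesitamos integrar nuestra ecuación del snap s(t) = 360·t - 120 1 vez. La antiderivada del snap es la sacudida. Usando j(0) = -30, obtenemos j(t) = 180·t^2 - 120·t - 30. De la ecuación de la sacudida j(t) = 180·t^2 - 120·t - 30, sustituimos t = 2 para obtener j = 450.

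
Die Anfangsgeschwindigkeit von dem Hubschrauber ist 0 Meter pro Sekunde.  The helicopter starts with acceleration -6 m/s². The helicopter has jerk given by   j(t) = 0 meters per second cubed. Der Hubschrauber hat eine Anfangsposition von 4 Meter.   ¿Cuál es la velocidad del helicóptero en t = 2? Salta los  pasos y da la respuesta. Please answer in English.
The answer is -12.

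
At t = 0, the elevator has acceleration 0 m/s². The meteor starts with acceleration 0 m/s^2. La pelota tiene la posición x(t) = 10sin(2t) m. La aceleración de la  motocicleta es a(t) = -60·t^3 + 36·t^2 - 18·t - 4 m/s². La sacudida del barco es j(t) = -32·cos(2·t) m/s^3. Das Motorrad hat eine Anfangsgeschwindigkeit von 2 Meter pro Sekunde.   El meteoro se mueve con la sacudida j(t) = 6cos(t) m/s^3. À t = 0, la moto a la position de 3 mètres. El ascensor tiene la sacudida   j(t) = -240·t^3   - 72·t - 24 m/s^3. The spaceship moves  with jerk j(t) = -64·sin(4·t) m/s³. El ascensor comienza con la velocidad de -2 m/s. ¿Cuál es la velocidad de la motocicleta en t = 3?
Para resolver esto, necesitamos tomar 1 integral de nuestra ecuación de la aceleración a(t) = -60·t^3 + 36·t^2 - 18·t - 4. La integral de la aceleración, con v(0) = 2, da la velocidad: v(t) = -15·t^4 + 12·t^3 - 9·t^2 - 4·t + 2. De la ecuación de la velocidad v(t) = -15·t^4 + 12·t^3 - 9·t^2 - 4·t + 2, sustituimos t = 3 para obtener v = -982.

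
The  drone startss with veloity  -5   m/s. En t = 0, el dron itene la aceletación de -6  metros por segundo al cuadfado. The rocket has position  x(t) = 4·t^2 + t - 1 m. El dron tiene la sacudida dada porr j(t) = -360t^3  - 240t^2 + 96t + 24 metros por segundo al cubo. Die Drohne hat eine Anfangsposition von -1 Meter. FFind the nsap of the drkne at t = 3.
Starting from jerk j(t) = -360·t^3 - 240·t^2 + 96·t + 24, we take 1 derivative. The derivative of jerk gives snap: s(t) = -1080·t^2 - 480·t + 96. We have snap s(t) = -1080·t^2 - 480·t + 96. Substituting t = 3: s(3) = -11064.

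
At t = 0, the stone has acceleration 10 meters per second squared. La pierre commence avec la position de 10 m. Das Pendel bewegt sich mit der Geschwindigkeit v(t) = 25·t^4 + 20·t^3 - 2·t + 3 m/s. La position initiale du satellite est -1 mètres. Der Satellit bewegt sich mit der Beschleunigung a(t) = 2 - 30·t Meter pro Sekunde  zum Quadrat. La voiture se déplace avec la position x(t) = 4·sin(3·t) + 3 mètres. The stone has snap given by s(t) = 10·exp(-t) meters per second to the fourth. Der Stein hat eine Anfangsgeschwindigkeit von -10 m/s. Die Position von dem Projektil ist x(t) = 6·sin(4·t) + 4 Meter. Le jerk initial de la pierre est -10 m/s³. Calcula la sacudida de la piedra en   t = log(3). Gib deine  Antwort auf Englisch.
To find the answer, we compute 1 antiderivative of s(t) = 10·exp(-t). The integral of snap is jerk. Using j(0) = -10, we get j(t) = -10·exp(-t). From the given jerk equation j(t) = -10·exp(-t), we substitute t = log(3) to get j = -10/3.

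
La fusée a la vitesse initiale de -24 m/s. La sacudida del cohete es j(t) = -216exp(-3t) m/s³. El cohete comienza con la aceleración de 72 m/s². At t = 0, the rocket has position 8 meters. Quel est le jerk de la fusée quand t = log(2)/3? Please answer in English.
Using j(t) = -216·exp(-3·t) and substituting t = log(2)/3, we find j = -108.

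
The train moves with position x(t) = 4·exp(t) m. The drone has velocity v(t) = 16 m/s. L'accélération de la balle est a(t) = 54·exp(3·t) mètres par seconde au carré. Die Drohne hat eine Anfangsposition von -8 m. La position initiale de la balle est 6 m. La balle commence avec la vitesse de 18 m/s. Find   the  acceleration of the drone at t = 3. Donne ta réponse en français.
En partant de la vitesse v(t) = 16, nous prenons 1 dérivée. En dérivant la vitesse, nous obtenons l'accélération: a(t) = 0. En utilisant a(t) = 0 et en substituant t = 3, nous trouvons a = 0.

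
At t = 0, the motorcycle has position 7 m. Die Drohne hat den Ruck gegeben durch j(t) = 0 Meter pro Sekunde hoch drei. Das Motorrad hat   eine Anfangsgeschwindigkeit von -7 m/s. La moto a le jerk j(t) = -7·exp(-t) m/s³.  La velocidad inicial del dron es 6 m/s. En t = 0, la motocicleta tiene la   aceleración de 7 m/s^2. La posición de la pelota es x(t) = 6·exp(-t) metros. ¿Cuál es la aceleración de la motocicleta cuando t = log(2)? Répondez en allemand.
Ausgehend von dem Ruck j(t) = -7·exp(-t), nehmen wir 1 Stammfunktion. Mit ∫j(t)dt und Anwendung von a(0) = 7, finden wir a(t) = 7·exp(-t). Wir haben die Beschleunigung a(t) = 7·exp(-t). Durch Einsetzen von t = log(2): a(log(2)) = 7/2.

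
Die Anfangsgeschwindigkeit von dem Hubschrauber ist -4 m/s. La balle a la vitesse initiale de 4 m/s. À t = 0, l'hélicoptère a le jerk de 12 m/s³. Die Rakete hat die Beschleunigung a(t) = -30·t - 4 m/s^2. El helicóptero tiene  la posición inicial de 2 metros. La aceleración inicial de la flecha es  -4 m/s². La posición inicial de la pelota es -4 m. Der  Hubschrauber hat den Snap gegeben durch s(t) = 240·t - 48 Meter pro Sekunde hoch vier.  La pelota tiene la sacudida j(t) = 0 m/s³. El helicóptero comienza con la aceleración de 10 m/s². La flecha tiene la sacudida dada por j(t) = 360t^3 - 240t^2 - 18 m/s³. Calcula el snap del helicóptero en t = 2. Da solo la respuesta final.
La respuesta es 432.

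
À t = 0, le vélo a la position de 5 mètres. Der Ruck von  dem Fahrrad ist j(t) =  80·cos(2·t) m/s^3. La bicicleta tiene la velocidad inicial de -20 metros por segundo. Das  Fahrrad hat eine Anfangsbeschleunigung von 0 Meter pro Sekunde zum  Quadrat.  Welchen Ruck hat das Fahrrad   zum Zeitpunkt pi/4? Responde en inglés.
Using j(t) = 80·cos(2·t) and substituting t = pi/4, we find j = 0.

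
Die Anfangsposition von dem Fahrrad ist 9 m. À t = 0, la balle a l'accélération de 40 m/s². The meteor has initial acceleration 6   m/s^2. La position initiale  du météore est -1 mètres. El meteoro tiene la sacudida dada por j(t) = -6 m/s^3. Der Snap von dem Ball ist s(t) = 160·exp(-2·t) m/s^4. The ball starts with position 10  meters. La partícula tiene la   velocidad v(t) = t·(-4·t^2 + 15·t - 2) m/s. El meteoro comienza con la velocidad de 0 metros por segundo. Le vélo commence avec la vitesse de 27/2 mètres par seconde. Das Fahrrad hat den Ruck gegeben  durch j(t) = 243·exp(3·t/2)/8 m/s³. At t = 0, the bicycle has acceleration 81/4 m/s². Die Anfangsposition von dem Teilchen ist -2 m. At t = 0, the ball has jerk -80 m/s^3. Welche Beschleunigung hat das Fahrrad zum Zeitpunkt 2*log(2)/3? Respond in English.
To solve this, we need to take 1 antiderivative of our jerk equation j(t) = 243·exp(3·t/2)/8. The integral of jerk, with a(0) = 81/4, gives acceleration: a(t) = 81·exp(3·t/2)/4. We have acceleration a(t) = 81·exp(3·t/2)/4. Substituting t = 2*log(2)/3: a(2*log(2)/3) = 81/2.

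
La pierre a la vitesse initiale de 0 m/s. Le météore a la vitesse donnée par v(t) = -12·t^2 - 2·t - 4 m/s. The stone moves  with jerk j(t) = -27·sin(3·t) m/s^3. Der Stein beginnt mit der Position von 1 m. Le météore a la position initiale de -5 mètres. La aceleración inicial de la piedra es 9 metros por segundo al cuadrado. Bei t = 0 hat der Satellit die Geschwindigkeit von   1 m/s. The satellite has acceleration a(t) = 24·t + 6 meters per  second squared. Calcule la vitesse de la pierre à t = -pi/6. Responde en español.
Debemos encontrar la integral de nuestra ecuación de la sacudida j(t) = -27·sin(3·t) 2 veces. Tomando ∫j(t)dt y aplicando a(0) = 9, encontramos a(t) = 9·cos(3·t). Integrando la aceleración y usando la condición inicial v(0) = 0, obtenemos v(t) = 3·sin(3·t). Tenemos la velocidad v(t) = 3·sin(3·t). Sustituyendo t = -pi/6: v(-pi/6) = -3.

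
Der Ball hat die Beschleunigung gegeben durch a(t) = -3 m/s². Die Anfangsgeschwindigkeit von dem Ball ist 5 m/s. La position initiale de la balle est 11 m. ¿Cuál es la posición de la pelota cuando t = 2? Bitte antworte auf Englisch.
We need to integrate our acceleration equation a(t) = -3 2 times. Integrating acceleration and using the initial condition v(0) = 5, we get v(t) = 5 - 3·t. Integrating velocity and using the initial condition x(0) = 11, we get x(t) = -3·t^2/2 + 5·t + 11. From the given position equation x(t) = -3·t^2/2 + 5·t + 11, we substitute t = 2 to get x = 15.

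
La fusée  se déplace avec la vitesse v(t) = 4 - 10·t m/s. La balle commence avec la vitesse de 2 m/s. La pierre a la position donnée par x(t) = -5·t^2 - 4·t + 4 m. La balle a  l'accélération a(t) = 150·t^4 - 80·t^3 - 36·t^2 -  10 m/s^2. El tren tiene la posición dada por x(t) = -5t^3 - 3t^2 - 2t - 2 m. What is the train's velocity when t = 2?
To solve this, we need to take 1 derivative of our position equation x(t) = -5·t^3 - 3·t^2 - 2·t - 2. The derivative of position gives velocity: v(t) = -15·t^2 - 6·t - 2. From the given velocity equation v(t) = -15·t^2 - 6·t - 2, we substitute t = 2 to get v = -74.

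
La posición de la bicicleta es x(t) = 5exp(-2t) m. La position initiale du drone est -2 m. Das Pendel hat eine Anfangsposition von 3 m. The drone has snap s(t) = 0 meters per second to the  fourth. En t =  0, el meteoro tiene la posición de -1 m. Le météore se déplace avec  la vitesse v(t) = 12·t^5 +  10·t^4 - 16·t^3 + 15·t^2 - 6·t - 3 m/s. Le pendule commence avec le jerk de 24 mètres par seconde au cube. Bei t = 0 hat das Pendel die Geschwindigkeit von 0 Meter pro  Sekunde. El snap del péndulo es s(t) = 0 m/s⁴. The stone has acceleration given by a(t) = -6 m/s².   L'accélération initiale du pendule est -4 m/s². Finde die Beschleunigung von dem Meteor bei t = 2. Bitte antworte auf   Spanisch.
Para resolver esto, necesitamos tomar 1 derivada de nuestra ecuación de la velocidad v(t) = 12·t^5 + 10·t^4 - 16·t^3 + 15·t^2 - 6·t - 3. Tomando d/dt de v(t), encontramos a(t) = 60·t^4 + 40·t^3 - 48·t^2 + 30·t - 6. Usando a(t) = 60·t^4 + 40·t^3 - 48·t^2 + 30·t - 6 y sustituyendo t = 2, encontramos a = 1142.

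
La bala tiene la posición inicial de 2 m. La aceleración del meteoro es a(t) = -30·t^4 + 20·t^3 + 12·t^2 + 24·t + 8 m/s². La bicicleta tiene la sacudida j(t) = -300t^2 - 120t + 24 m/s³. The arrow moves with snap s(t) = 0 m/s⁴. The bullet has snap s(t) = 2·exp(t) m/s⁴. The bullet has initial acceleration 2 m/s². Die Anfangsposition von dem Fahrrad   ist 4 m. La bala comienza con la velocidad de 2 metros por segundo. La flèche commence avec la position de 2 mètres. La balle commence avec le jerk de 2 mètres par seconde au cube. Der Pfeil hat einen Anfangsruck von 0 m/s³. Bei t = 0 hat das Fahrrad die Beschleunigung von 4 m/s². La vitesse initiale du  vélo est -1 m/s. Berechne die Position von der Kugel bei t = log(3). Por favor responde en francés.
Pour résoudre ceci, nous devons prendre 4 primitives de notre équation du snap s(t) = 2·exp(t). En intégrant le snap et en utilisant la condition initiale j(0) = 2, nous obtenons j(t) = 2·exp(t). En intégrant le jerk et en utilisant la condition initiale a(0) = 2, nous obtenons a(t) = 2·exp(t). En prenant ∫a(t)dt et en appliquant v(0) = 2, nous trouvons v(t) = 2·exp(t). En intégrant la vitesse et en utilisant la condition initiale x(0) = 2, nous obtenons x(t) = 2·exp(t). En utilisant x(t) = 2·exp(t) et en substituant t = log(3), nous trouvons x = 6.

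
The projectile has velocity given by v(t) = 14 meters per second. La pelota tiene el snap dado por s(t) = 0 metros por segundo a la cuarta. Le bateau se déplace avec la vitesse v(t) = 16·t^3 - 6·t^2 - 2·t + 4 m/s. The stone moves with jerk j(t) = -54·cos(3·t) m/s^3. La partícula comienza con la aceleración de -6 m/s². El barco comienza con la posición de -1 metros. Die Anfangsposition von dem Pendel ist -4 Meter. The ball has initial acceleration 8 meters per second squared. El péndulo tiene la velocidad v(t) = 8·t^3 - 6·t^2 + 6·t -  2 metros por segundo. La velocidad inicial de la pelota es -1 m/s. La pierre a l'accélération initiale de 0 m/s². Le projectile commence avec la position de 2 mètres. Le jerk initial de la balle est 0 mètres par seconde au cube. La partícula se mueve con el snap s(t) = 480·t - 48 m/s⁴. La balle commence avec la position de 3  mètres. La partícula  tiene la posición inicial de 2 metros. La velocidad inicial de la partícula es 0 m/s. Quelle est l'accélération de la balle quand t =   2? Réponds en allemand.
Wir müssen das Integral unserer Gleichung für den Snap s(t) = 0 2-mal finden. Das Integral von dem Snap ist der Ruck. Mit j(0) = 0 erhalten wir j(t) = 0. Durch Integration von dem Ruck und Verwendung der Anfangsbedingung a(0) = 8, erhalten wir a(t) = 8. Wir haben die Beschleunigung a(t) = 8. Durch Einsetzen von t = 2: a(2) = 8.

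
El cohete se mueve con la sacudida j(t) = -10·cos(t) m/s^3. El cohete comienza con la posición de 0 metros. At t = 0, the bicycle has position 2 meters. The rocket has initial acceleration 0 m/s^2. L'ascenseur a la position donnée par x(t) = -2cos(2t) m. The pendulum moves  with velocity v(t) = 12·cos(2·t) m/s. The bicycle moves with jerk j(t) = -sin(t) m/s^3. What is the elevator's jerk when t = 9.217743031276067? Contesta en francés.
Nous devons dériver notre équation de la position x(t) = -2·cos(2·t) 3 fois. En prenant d/dt de x(t), nous trouvons v(t) = 4·sin(2·t). En dérivant la vitesse, nous obtenons l'accélération: a(t) = 8·cos(2·t). La dérivée de l'accélération donne le jerk: j(t) = -16·sin(2·t). De l'équation du jerk j(t) = -16·sin(2·t), nous substituons t = 9.217743031276067 pour obtenir j = 6.43741710198897.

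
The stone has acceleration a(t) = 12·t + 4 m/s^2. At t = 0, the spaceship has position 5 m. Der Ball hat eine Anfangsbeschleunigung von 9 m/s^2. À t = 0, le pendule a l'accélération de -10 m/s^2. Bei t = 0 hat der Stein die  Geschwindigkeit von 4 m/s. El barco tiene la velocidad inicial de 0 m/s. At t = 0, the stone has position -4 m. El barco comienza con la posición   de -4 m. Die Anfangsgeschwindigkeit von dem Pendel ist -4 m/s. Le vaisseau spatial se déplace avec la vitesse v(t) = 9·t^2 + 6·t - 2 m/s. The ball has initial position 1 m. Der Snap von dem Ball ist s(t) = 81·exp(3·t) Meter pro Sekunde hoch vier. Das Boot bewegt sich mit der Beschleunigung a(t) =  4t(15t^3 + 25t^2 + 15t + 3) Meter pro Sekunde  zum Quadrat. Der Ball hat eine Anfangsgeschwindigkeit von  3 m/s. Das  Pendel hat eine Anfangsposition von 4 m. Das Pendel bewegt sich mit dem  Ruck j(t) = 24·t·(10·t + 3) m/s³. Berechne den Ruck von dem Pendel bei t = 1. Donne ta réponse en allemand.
Aus der Gleichung für den Ruck j(t) = 24·t·(10·t + 3), setzen wir t = 1 ein und erhalten j = 312.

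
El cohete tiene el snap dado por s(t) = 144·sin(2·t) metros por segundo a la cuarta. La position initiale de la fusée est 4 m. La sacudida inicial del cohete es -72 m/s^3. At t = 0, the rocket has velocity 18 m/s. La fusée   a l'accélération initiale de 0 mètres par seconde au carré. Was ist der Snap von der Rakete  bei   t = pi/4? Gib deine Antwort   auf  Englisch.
We have snap s(t) = 144·sin(2·t). Substituting t = pi/4: s(pi/4) = 144.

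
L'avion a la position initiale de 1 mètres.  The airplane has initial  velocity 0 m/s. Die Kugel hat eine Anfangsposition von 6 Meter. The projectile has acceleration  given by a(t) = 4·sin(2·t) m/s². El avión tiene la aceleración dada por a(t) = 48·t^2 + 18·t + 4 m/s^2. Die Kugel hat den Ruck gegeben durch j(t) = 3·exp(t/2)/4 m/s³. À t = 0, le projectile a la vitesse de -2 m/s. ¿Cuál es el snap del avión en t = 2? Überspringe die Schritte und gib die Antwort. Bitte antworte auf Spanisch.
El snap en t = 2 es s = 96.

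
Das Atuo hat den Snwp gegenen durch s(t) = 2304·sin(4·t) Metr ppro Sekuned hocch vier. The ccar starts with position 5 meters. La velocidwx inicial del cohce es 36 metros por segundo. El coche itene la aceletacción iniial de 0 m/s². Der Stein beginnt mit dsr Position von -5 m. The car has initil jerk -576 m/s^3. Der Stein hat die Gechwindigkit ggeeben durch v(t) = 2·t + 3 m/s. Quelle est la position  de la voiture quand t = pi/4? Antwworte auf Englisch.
Starting from snap s(t) = 2304·sin(4·t), we take 4 integrals. Integrating snap and using the initial condition j(0) = -576, we get j(t) = -576·cos(4·t). Integrating jerk and using the initial condition a(0) = 0, we get a(t) = -144·sin(4·t). Finding the antiderivative of a(t) and using v(0) = 36: v(t) = 36·cos(4·t). Integrating velocity and using the initial condition x(0) = 5, we get x(t) = 9·sin(4·t) + 5. From the given position equation x(t) = 9·sin(4·t) + 5, we substitute t = pi/4 to get x = 5.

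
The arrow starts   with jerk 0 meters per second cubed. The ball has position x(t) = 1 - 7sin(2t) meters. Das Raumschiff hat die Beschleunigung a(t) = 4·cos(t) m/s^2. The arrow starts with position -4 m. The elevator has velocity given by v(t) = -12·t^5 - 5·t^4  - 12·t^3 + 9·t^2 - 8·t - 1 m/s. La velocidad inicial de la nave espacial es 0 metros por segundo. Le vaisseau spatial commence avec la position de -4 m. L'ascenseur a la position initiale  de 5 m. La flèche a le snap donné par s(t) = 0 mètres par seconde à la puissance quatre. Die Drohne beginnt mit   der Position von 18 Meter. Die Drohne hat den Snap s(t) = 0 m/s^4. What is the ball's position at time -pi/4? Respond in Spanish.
Usando x(t) = 1 - 7·sin(2·t) y sustituyendo t = -pi/4, encontramos x = 8.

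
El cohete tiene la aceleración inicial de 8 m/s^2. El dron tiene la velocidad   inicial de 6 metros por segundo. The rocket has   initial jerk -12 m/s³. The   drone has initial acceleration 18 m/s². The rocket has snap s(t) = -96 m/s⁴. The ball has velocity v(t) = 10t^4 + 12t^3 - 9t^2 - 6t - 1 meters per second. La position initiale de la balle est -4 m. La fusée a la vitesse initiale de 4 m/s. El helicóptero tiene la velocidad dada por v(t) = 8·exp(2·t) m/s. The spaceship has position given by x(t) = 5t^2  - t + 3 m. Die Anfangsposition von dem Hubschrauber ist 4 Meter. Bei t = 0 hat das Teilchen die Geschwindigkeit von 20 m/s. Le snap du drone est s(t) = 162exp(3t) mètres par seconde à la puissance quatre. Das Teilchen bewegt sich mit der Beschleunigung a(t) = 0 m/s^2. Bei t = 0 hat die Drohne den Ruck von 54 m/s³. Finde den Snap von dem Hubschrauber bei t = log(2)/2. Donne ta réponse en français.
Nous devons dériver notre équation de la vitesse v(t) = 8·exp(2·t) 3 fois. La dérivée de la vitesse donne l'accélération: a(t) = 16·exp(2·t). En prenant d/dt de a(t), nous trouvons j(t) = 32·exp(2·t). En dérivant le jerk, nous obtenons le snap: s(t) = 64·exp(2·t). De l'équation du snap s(t) = 64·exp(2·t), nous substituons t = log(2)/2 pour obtenir s = 128.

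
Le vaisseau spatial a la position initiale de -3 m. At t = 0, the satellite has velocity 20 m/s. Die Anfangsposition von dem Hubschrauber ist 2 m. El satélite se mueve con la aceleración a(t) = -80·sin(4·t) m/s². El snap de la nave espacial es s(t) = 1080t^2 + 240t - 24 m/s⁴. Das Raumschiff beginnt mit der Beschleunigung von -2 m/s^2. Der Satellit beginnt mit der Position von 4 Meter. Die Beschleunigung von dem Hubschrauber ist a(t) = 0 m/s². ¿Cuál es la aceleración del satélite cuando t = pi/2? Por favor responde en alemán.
Aus der Gleichung für die Beschleunigung a(t) = -80·sin(4·t), setzen wir t = pi/2 ein und erhalten a = 0.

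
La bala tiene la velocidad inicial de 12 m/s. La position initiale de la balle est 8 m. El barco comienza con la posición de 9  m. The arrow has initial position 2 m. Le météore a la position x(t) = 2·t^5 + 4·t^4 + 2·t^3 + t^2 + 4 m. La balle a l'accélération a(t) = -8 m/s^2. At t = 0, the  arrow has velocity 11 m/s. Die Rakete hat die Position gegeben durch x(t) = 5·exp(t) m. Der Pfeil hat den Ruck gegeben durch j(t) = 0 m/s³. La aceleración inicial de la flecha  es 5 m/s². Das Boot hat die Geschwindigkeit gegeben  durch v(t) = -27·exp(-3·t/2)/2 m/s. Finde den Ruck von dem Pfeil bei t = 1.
Aus der Gleichung für den Ruck j(t) = 0, setzen wir t = 1 ein und erhalten j = 0.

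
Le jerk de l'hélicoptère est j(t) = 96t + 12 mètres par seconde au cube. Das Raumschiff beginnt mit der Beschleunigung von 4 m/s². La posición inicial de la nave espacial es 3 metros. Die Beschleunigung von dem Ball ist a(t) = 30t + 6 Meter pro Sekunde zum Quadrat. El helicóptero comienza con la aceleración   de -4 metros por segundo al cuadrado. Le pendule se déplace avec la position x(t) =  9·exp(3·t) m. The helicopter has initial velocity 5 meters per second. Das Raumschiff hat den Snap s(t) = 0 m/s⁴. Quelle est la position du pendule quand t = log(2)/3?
Nous avons la position x(t) = 9·exp(3·t). En substituant t = log(2)/3: x(log(2)/3) = 18.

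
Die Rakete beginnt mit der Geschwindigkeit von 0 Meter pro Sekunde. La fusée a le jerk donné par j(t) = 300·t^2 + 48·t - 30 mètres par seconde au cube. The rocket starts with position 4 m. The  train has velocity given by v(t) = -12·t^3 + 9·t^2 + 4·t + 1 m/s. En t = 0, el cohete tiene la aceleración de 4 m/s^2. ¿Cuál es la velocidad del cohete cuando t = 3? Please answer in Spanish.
Partiendo de la sacudida j(t) = 300·t^2 + 48·t - 30, tomamos 2 antiderivadas. Tomando ∫j(t)dt y aplicando a(0) = 4, encontramos a(t) = 100·t^3 + 24·t^2 - 30·t + 4. La antiderivada de la aceleración, con v(0) = 0, da la velocidad: v(t) = t·(25·t^3 + 8·t^2 - 15·t + 4). Usando v(t) = t·(25·t^3 + 8·t^2 - 15·t + 4) y sustituyendo t = 3, encontramos v = 2118.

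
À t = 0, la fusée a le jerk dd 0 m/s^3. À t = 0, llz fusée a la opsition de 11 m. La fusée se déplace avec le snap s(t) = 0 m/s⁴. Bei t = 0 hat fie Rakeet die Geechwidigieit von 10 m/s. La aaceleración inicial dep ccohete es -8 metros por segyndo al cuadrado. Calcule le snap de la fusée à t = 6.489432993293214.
De l'équation du snap s(t) = 0, nous substituons t = 6.489432993293214 pour obtenir s = 0.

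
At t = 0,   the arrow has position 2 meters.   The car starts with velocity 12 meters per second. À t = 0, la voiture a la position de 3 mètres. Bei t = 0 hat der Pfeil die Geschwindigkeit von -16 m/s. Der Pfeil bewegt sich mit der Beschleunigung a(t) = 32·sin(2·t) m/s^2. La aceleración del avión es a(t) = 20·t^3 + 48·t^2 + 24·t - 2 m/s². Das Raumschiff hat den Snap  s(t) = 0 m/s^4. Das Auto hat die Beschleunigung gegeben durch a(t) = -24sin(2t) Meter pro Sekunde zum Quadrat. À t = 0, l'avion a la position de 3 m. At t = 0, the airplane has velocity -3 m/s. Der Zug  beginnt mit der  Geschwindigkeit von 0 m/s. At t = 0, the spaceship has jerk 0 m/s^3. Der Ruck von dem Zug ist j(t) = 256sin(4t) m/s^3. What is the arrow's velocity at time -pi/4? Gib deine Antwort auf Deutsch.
Wir müssen die Stammfunktion unserer Gleichung für die Beschleunigung a(t) = 32·sin(2·t) 1-mal finden. Durch Integration von der Beschleunigung und Verwendung der Anfangsbedingung v(0) = -16, erhalten wir v(t) = -16·cos(2·t). Mit v(t) = -16·cos(2·t) und Einsetzen von t = -pi/4, finden wir v = 0.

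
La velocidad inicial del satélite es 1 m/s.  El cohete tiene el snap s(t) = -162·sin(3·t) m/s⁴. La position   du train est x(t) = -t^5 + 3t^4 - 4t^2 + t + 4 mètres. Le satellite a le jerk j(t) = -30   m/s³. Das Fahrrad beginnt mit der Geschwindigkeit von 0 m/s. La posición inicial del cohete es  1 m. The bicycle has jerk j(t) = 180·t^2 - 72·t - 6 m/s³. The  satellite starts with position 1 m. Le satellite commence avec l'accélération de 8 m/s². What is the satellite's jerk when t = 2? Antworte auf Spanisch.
Tenemos la sacudida j(t) = -30. Sustituyendo t = 2: j(2) = -30.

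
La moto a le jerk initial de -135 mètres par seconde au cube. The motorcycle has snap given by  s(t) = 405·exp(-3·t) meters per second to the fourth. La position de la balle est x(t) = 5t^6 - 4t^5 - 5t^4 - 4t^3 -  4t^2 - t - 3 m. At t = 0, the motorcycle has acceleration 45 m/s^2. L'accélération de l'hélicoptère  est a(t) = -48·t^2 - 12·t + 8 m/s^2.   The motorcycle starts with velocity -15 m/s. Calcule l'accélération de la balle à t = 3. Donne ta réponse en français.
Pour résoudre ceci, nous devons prendre 2 dérivées de notre équation de la position x(t) = 5·t^6 - 4·t^5 - 5·t^4 - 4·t^3 - 4·t^2 - t - 3. La dérivée de la position donne la vitesse: v(t) = 30·t^5 - 20·t^4 - 20·t^3 - 12·t^2 - 8·t - 1. En dérivant la vitesse, nous obtenons l'accélération: a(t) = 150·t^4 - 80·t^3 - 60·t^2 - 24·t - 8. De l'équation de l'accélération a(t) = 150·t^4 - 80·t^3 - 60·t^2 - 24·t - 8, nous substituons t = 3 pour obtenir a = 9370.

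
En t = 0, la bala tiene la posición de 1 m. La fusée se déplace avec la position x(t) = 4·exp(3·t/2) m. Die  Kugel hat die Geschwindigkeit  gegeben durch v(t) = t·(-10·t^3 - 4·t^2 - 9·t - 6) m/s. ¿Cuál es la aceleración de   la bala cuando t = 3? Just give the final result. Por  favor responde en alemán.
a(3) = -1248.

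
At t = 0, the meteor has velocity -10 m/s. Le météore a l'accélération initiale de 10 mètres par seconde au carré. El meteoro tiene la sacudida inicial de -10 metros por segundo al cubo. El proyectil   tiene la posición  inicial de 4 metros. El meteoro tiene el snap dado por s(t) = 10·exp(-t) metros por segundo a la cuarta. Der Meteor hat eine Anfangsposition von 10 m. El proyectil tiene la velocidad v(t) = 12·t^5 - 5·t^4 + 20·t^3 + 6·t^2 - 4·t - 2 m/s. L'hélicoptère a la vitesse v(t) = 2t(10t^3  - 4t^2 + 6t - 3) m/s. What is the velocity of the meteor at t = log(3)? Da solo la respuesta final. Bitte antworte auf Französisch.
v(log(3)) = -10/3.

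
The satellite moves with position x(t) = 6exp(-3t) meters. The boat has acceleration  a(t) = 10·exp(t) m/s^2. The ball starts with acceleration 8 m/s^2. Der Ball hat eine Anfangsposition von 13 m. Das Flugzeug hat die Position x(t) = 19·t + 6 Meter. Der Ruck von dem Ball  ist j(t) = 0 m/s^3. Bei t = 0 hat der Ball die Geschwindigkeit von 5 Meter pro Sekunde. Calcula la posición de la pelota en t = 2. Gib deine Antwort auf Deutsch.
Ausgehend von dem Ruck j(t) = 0, nehmen wir 3 Integrale. Die Stammfunktion von dem Ruck ist die Beschleunigung. Mit a(0) = 8 erhalten wir a(t) = 8. Mit ∫a(t)dt und Anwendung von v(0) = 5, finden wir v(t) = 8·t + 5. Durch Integration von der Geschwindigkeit und Verwendung der Anfangsbedingung x(0) = 13, erhalten wir x(t) = 4·t^2 + 5·t + 13. Aus der Gleichung für die Position x(t) = 4·t^2 + 5·t + 13, setzen wir t = 2 ein und erhalten x = 39.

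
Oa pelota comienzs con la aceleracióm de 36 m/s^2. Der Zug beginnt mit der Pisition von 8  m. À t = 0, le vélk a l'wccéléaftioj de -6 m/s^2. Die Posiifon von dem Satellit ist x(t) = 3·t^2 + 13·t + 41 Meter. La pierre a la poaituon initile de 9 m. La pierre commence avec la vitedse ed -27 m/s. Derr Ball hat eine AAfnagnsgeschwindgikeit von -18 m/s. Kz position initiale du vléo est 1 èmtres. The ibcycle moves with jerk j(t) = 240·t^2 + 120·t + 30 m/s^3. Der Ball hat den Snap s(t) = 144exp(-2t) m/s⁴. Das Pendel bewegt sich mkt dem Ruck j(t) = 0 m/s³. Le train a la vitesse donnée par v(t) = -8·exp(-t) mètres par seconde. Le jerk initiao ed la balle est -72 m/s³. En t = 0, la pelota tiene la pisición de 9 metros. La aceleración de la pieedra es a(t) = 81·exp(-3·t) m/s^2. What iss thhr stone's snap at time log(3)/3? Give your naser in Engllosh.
We must differentiate our acceleration equation a(t) = 81·exp(-3·t) 2 times. Differentiating acceleration, we get jerk: j(t) = -243·exp(-3·t). The derivative of jerk gives snap: s(t) = 729·exp(-3·t). We have snap s(t) = 729·exp(-3·t). Substituting t = log(3)/3: s(log(3)/3) = 243.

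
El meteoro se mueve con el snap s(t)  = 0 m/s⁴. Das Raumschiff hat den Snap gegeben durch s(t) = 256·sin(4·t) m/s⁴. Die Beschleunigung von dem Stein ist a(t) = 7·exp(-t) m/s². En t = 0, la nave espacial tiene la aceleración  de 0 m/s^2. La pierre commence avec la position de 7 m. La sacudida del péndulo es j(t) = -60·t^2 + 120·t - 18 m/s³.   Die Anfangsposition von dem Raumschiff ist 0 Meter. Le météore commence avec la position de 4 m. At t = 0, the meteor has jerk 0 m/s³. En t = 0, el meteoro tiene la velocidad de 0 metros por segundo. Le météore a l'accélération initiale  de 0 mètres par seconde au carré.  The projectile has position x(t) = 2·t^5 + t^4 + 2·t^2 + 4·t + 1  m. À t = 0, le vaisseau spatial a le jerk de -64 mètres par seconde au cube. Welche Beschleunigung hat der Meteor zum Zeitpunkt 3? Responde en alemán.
Wir müssen die Stammfunktion unserer Gleichung für den Snap s(t) = 0 2-mal finden. Mit ∫s(t)dt und Anwendung von j(0) = 0, finden wir j(t) = 0. Mit ∫j(t)dt und Anwendung von a(0) = 0, finden wir a(t) = 0. Aus der Gleichung für die Beschleunigung a(t) = 0, setzen wir t = 3 ein und erhalten a = 0.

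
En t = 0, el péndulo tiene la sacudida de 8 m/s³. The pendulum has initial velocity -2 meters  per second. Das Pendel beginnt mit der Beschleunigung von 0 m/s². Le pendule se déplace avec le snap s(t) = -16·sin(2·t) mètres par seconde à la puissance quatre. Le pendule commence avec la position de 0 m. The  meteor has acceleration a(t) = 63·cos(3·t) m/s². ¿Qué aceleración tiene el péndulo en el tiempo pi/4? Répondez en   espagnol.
Debemos encontrar la integral de nuestra ecuación del snap s(t) = -16·sin(2·t) 2 veces. La antiderivada del snap, con j(0) = 8, da la sacudida: j(t) = 8·cos(2·t). La integral de la sacudida, con a(0) = 0, da la aceleración: a(t) = 4·sin(2·t). Tenemos la aceleración a(t) = 4·sin(2·t). Sustituyendo t = pi/4: a(pi/4) = 4.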